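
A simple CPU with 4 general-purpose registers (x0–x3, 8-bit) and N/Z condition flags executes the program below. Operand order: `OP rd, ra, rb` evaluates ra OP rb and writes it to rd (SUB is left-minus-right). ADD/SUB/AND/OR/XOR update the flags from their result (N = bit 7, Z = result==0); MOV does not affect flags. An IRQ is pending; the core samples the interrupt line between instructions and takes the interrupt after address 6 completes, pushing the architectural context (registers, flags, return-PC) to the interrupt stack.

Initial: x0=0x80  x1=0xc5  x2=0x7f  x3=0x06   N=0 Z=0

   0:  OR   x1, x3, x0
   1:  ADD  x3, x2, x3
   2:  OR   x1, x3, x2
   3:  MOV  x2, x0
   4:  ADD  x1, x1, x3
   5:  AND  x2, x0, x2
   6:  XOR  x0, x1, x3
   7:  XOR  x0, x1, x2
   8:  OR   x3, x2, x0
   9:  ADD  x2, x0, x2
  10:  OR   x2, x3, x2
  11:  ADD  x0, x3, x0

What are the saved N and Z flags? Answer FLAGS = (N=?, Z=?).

after  0: x0=0x80 x1=0x86 x2=0x7f x3=0x06  N=1 Z=0
after  1: x0=0x80 x1=0x86 x2=0x7f x3=0x85  N=1 Z=0
after  2: x0=0x80 x1=0xff x2=0x7f x3=0x85  N=1 Z=0
after  3: x0=0x80 x1=0xff x2=0x80 x3=0x85  N=1 Z=0
after  4: x0=0x80 x1=0x84 x2=0x80 x3=0x85  N=1 Z=0
after  5: x0=0x80 x1=0x84 x2=0x80 x3=0x85  N=1 Z=0
after  6: x0=0x01 x1=0x84 x2=0x80 x3=0x85  N=0 Z=0
-- IRQ taken; context saved, return-PC = 7 --

FLAGS = (N=0, Z=0)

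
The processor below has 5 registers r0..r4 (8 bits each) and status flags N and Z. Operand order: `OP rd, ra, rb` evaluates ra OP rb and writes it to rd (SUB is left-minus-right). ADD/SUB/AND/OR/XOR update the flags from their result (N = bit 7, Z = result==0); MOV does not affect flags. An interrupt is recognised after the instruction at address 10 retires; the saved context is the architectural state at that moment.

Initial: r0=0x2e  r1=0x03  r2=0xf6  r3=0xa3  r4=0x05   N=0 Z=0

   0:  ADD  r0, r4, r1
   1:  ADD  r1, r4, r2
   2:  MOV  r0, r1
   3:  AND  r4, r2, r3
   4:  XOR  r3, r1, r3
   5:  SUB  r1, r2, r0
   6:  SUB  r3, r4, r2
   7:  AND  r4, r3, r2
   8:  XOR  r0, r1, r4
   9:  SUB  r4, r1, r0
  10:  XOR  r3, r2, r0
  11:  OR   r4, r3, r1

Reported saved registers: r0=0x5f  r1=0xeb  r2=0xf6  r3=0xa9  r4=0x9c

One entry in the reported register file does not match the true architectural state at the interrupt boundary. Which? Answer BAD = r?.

BAD = r1

after  0: r0=0x08 r1=0x03 r2=0xf6 r3=0xa3 r4=0x05  N=0 Z=0
after  1: r0=0x08 r1=0xfb r2=0xf6 r3=0xa3 r4=0x05  N=1 Z=0
after  2: r0=0xfb r1=0xfb r2=0xf6 r3=0xa3 r4=0x05  N=1 Z=0
after  3: r0=0xfb r1=0xfb r2=0xf6 r3=0xa3 r4=0xa2  N=1 Z=0
after  4: r0=0xfb r1=0xfb r2=0xf6 r3=0x58 r4=0xa2  N=0 Z=0
after  5: r0=0xfb r1=0xfb r2=0xf6 r3=0x58 r4=0xa2  N=1 Z=0
after  6: r0=0xfb r1=0xfb r2=0xf6 r3=0xac r4=0xa2  N=1 Z=0
after  7: r0=0xfb r1=0xfb r2=0xf6 r3=0xac r4=0xa4  N=1 Z=0
after  8: r0=0x5f r1=0xfb r2=0xf6 r3=0xac r4=0xa4  N=0 Z=0
after  9: r0=0x5f r1=0xfb r2=0xf6 r3=0xac r4=0x9c  N=1 Z=0
after 10: r0=0x5f r1=0xfb r2=0xf6 r3=0xa9 r4=0x9c  N=1 Z=0
-- IRQ taken; context saved, return-PC = 11 --
mismatch: r1: reported 0xeb vs actual 0xfb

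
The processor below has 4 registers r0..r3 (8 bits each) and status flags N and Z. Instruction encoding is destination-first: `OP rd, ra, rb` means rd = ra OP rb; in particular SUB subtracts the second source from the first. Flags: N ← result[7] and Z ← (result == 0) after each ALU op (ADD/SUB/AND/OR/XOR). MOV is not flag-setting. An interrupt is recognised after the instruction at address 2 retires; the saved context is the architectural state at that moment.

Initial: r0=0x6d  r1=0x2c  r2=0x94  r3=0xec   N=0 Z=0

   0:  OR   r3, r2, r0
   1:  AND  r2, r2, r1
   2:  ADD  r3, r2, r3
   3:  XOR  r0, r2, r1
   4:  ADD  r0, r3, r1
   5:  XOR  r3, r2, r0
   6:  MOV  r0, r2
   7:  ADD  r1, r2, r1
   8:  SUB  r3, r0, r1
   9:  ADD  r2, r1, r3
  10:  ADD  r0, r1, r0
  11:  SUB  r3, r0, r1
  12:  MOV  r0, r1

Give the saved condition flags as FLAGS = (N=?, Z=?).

FLAGS = (N=0, Z=0)

after  0: r0=0x6d r1=0x2c r2=0x94 r3=0xfd  N=1 Z=0
after  1: r0=0x6d r1=0x2c r2=0x04 r3=0xfd  N=0 Z=0
after  2: r0=0x6d r1=0x2c r2=0x04 r3=0x01  N=0 Z=0
-- IRQ taken; context saved, return-PC = 3 --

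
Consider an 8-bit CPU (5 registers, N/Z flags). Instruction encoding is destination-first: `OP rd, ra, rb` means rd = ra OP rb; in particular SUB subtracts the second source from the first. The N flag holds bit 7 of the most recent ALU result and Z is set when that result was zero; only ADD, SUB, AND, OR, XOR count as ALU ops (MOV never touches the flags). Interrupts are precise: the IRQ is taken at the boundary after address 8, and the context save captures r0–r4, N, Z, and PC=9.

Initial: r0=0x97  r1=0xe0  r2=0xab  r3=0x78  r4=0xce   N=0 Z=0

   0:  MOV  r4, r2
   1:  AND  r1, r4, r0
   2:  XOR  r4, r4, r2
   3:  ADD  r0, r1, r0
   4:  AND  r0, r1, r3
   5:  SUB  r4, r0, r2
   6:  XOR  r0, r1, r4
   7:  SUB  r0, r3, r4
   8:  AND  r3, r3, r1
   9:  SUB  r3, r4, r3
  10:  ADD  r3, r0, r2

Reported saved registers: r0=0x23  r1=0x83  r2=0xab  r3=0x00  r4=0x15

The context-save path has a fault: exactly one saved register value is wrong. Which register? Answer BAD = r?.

after  0: r0=0x97 r1=0xe0 r2=0xab r3=0x78 r4=0xab  N=0 Z=0
after  1: r0=0x97 r1=0x83 r2=0xab r3=0x78 r4=0xab  N=1 Z=0
after  2: r0=0x97 r1=0x83 r2=0xab r3=0x78 r4=0x00  N=0 Z=1
after  3: r0=0x1a r1=0x83 r2=0xab r3=0x78 r4=0x00  N=0 Z=0
after  4: r0=0x00 r1=0x83 r2=0xab r3=0x78 r4=0x00  N=0 Z=1
after  5: r0=0x00 r1=0x83 r2=0xab r3=0x78 r4=0x55  N=0 Z=0
after  6: r0=0xd6 r1=0x83 r2=0xab r3=0x78 r4=0x55  N=1 Z=0
after  7: r0=0x23 r1=0x83 r2=0xab r3=0x78 r4=0x55  N=0 Z=0
after  8: r0=0x23 r1=0x83 r2=0xab r3=0x00 r4=0x55  N=0 Z=1
-- IRQ taken; context saved, return-PC = 9 --
mismatch: r4: reported 0x15 vs actual 0x55

BAD = r4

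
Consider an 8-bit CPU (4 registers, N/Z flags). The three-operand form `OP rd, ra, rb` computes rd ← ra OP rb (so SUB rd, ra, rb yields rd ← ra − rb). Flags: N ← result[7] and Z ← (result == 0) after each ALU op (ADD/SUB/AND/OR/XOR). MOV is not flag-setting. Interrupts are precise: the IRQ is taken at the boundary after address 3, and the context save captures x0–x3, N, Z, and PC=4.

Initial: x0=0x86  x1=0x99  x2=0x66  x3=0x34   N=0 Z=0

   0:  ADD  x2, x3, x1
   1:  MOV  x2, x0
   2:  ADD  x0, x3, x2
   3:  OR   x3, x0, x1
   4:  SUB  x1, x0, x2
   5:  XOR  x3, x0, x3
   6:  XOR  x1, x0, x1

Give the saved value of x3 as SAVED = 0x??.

SAVED = 0xbb

after  0: x0=0x86 x1=0x99 x2=0xcd x3=0x34  N=1 Z=0
after  1: x0=0x86 x1=0x99 x2=0x86 x3=0x34  N=1 Z=0
after  2: x0=0xba x1=0x99 x2=0x86 x3=0x34  N=1 Z=0
after  3: x0=0xba x1=0x99 x2=0x86 x3=0xbb  N=1 Z=0
-- IRQ taken; context saved, return-PC = 4 --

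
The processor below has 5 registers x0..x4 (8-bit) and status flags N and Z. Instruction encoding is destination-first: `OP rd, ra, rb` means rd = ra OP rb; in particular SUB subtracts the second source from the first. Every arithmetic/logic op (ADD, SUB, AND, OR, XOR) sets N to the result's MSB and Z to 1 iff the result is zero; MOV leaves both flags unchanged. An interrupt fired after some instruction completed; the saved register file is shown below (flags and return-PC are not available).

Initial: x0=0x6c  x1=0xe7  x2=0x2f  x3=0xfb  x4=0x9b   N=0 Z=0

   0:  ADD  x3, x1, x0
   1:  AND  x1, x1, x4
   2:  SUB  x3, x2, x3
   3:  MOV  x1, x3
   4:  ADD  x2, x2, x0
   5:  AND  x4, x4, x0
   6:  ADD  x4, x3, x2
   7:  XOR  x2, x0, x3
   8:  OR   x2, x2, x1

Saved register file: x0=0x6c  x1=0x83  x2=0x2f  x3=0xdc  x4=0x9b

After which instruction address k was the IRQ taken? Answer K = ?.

after  0: x0=0x6c x1=0xe7 x2=0x2f x3=0x53 x4=0x9b  N=0 Z=0
after  1: x0=0x6c x1=0x83 x2=0x2f x3=0x53 x4=0x9b  N=1 Z=0
after  2: x0=0x6c x1=0x83 x2=0x2f x3=0xdc x4=0x9b  N=1 Z=0
-- IRQ taken; context saved, return-PC = 3 --

K = 2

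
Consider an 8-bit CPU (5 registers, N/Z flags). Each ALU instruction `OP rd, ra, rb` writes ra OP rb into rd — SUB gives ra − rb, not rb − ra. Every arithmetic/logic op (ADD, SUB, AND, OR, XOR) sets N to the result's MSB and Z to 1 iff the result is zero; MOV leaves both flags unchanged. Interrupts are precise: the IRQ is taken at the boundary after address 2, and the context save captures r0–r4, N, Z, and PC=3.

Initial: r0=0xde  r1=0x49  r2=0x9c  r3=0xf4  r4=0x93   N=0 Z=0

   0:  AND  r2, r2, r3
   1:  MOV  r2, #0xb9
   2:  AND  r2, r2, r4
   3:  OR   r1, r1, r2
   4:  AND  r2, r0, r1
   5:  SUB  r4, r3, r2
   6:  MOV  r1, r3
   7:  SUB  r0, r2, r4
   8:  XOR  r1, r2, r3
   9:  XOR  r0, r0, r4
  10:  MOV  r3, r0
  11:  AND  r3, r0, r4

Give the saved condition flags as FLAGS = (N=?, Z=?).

FLAGS = (N=1, Z=0)

after  0: r0=0xde r1=0x49 r2=0x94 r3=0xf4 r4=0x93  N=1 Z=0
after  1: r0=0xde r1=0x49 r2=0xb9 r3=0xf4 r4=0x93  N=1 Z=0
after  2: r0=0xde r1=0x49 r2=0x91 r3=0xf4 r4=0x93  N=1 Z=0
-- IRQ taken; context saved, return-PC = 3 --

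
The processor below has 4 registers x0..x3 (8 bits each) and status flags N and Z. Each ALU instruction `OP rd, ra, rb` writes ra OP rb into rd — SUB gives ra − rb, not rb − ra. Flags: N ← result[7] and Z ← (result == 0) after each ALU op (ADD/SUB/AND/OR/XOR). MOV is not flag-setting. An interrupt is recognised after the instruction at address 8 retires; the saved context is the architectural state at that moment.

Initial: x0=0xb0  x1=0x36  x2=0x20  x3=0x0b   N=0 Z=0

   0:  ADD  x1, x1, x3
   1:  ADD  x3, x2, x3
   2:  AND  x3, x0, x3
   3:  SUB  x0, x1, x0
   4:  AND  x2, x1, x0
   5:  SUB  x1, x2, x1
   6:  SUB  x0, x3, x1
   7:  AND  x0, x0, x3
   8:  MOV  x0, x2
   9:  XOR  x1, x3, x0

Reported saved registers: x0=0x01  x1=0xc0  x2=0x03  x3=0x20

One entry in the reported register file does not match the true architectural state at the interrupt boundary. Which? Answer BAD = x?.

BAD = x2

after  0: x0=0xb0 x1=0x41 x2=0x20 x3=0x0b  N=0 Z=0
after  1: x0=0xb0 x1=0x41 x2=0x20 x3=0x2b  N=0 Z=0
after  2: x0=0xb0 x1=0x41 x2=0x20 x3=0x20  N=0 Z=0
after  3: x0=0x91 x1=0x41 x2=0x20 x3=0x20  N=1 Z=0
after  4: x0=0x91 x1=0x41 x2=0x01 x3=0x20  N=0 Z=0
after  5: x0=0x91 x1=0xc0 x2=0x01 x3=0x20  N=1 Z=0
after  6: x0=0x60 x1=0xc0 x2=0x01 x3=0x20  N=0 Z=0
after  7: x0=0x20 x1=0xc0 x2=0x01 x3=0x20  N=0 Z=0
after  8: x0=0x01 x1=0xc0 x2=0x01 x3=0x20  N=0 Z=0
-- IRQ taken; context saved, return-PC = 9 --
mismatch: x2: reported 0x03 vs actual 0x01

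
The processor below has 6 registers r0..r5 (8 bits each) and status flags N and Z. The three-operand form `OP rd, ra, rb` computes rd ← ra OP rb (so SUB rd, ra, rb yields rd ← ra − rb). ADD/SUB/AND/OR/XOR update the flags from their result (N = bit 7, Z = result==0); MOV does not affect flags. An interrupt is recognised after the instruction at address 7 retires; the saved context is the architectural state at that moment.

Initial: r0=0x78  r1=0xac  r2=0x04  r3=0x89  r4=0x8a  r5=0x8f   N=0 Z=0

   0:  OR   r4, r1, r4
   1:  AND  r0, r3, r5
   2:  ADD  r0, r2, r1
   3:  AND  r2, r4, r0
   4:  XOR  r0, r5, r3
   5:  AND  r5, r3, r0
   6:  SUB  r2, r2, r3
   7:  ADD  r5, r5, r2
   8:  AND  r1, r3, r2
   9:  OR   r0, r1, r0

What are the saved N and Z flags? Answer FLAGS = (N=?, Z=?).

after  0: r0=0x78 r1=0xac r2=0x04 r3=0x89 r4=0xae r5=0x8f  N=1 Z=0
after  1: r0=0x89 r1=0xac r2=0x04 r3=0x89 r4=0xae r5=0x8f  N=1 Z=0
after  2: r0=0xb0 r1=0xac r2=0x04 r3=0x89 r4=0xae r5=0x8f  N=1 Z=0
after  3: r0=0xb0 r1=0xac r2=0xa0 r3=0x89 r4=0xae r5=0x8f  N=1 Z=0
after  4: r0=0x06 r1=0xac r2=0xa0 r3=0x89 r4=0xae r5=0x8f  N=0 Z=0
after  5: r0=0x06 r1=0xac r2=0xa0 r3=0x89 r4=0xae r5=0x00  N=0 Z=1
after  6: r0=0x06 r1=0xac r2=0x17 r3=0x89 r4=0xae r5=0x00  N=0 Z=0
after  7: r0=0x06 r1=0xac r2=0x17 r3=0x89 r4=0xae r5=0x17  N=0 Z=0
-- IRQ taken; context saved, return-PC = 8 --

FLAGS = (N=0, Z=0)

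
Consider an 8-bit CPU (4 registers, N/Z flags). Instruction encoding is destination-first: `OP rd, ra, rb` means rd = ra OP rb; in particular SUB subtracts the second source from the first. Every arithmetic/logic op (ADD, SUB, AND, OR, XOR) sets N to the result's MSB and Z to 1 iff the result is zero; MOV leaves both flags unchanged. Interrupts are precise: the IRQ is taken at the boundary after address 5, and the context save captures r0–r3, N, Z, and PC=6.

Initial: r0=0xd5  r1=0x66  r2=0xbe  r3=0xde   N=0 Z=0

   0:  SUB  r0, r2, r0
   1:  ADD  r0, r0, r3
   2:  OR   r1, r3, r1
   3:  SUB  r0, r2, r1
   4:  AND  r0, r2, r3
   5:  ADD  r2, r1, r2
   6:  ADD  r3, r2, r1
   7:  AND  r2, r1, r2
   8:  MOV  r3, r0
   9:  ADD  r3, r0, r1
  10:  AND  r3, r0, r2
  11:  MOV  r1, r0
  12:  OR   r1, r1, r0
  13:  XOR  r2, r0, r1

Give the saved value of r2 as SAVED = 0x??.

after  0: r0=0xe9 r1=0x66 r2=0xbe r3=0xde  N=1 Z=0
after  1: r0=0xc7 r1=0x66 r2=0xbe r3=0xde  N=1 Z=0
after  2: r0=0xc7 r1=0xfe r2=0xbe r3=0xde  N=1 Z=0
after  3: r0=0xc0 r1=0xfe r2=0xbe r3=0xde  N=1 Z=0
after  4: r0=0x9e r1=0xfe r2=0xbe r3=0xde  N=1 Z=0
after  5: r0=0x9e r1=0xfe r2=0xbc r3=0xde  N=1 Z=0
-- IRQ taken; context saved, return-PC = 6 --

SAVED = 0xbc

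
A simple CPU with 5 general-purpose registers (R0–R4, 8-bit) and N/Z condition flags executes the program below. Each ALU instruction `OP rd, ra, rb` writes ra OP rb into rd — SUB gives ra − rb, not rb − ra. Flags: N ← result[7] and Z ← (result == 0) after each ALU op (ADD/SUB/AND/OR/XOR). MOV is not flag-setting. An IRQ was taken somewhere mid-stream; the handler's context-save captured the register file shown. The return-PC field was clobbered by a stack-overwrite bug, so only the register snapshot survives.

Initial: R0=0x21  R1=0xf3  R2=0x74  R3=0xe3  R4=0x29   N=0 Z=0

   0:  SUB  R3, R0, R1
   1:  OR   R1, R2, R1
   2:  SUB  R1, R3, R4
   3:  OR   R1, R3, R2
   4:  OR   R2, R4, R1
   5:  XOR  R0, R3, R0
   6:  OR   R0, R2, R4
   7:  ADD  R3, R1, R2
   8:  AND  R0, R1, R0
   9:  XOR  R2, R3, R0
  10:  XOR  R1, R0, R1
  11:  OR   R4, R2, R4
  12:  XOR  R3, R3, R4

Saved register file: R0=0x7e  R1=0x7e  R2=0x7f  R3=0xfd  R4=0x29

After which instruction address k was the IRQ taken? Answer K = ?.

after  0: R0=0x21 R1=0xf3 R2=0x74 R3=0x2e R4=0x29  N=0 Z=0
after  1: R0=0x21 R1=0xf7 R2=0x74 R3=0x2e R4=0x29  N=1 Z=0
after  2: R0=0x21 R1=0x05 R2=0x74 R3=0x2e R4=0x29  N=0 Z=0
after  3: R0=0x21 R1=0x7e R2=0x74 R3=0x2e R4=0x29  N=0 Z=0
after  4: R0=0x21 R1=0x7e R2=0x7f R3=0x2e R4=0x29  N=0 Z=0
after  5: R0=0x0f R1=0x7e R2=0x7f R3=0x2e R4=0x29  N=0 Z=0
after  6: R0=0x7f R1=0x7e R2=0x7f R3=0x2e R4=0x29  N=0 Z=0
after  7: R0=0x7f R1=0x7e R2=0x7f R3=0xfd R4=0x29  N=1 Z=0
after  8: R0=0x7e R1=0x7e R2=0x7f R3=0xfd R4=0x29  N=0 Z=0
-- IRQ taken; context saved, return-PC = 9 --

K = 8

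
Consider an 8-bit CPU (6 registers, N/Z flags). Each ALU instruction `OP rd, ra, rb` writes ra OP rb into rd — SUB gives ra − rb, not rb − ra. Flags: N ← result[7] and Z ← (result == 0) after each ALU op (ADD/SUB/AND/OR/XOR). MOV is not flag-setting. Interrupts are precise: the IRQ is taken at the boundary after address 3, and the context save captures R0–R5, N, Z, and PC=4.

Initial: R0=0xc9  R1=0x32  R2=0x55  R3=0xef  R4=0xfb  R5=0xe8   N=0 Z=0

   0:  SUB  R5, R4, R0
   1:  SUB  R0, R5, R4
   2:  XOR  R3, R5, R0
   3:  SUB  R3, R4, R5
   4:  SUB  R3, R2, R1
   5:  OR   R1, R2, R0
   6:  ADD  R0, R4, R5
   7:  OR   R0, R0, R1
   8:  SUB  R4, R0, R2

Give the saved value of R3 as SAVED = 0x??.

after  0: R0=0xc9 R1=0x32 R2=0x55 R3=0xef R4=0xfb R5=0x32  N=0 Z=0
after  1: R0=0x37 R1=0x32 R2=0x55 R3=0xef R4=0xfb R5=0x32  N=0 Z=0
after  2: R0=0x37 R1=0x32 R2=0x55 R3=0x05 R4=0xfb R5=0x32  N=0 Z=0
after  3: R0=0x37 R1=0x32 R2=0x55 R3=0xc9 R4=0xfb R5=0x32  N=1 Z=0
-- IRQ taken; context saved, return-PC = 4 --

SAVED = 0xc9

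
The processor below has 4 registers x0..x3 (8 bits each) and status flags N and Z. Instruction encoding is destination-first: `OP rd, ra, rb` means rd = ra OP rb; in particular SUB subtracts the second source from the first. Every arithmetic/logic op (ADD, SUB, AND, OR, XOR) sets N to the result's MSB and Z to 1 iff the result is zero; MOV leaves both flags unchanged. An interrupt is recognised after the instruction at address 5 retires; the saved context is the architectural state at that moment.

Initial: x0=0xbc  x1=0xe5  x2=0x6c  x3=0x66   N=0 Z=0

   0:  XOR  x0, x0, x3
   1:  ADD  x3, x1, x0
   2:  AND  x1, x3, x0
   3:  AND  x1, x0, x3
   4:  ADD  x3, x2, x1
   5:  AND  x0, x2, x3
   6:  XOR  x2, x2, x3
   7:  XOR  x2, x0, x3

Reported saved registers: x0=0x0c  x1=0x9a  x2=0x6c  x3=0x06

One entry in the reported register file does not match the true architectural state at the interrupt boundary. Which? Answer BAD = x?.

after  0: x0=0xda x1=0xe5 x2=0x6c x3=0x66  N=1 Z=0
after  1: x0=0xda x1=0xe5 x2=0x6c x3=0xbf  N=1 Z=0
after  2: x0=0xda x1=0x9a x2=0x6c x3=0xbf  N=1 Z=0
after  3: x0=0xda x1=0x9a x2=0x6c x3=0xbf  N=1 Z=0
after  4: x0=0xda x1=0x9a x2=0x6c x3=0x06  N=0 Z=0
after  5: x0=0x04 x1=0x9a x2=0x6c x3=0x06  N=0 Z=0
-- IRQ taken; context saved, return-PC = 6 --
mismatch: x0: reported 0x0c vs actual 0x04

BAD = x0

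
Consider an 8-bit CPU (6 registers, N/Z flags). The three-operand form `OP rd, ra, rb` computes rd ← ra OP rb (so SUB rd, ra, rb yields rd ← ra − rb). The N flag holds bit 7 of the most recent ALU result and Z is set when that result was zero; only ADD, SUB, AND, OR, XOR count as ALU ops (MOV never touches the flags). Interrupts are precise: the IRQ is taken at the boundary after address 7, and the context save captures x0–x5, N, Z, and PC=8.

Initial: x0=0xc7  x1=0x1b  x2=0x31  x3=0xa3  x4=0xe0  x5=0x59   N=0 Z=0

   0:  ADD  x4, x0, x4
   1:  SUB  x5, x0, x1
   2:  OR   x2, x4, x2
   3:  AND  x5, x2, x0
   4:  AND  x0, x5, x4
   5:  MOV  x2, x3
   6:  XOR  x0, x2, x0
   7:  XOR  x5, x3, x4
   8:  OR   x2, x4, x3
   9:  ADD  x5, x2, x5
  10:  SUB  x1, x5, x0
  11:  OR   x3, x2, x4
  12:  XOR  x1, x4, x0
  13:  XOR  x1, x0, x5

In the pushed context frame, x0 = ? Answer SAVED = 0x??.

after  0: x0=0xc7 x1=0x1b x2=0x31 x3=0xa3 x4=0xa7 x5=0x59  N=1 Z=0
after  1: x0=0xc7 x1=0x1b x2=0x31 x3=0xa3 x4=0xa7 x5=0xac  N=1 Z=0
after  2: x0=0xc7 x1=0x1b x2=0xb7 x3=0xa3 x4=0xa7 x5=0xac  N=1 Z=0
after  3: x0=0xc7 x1=0x1b x2=0xb7 x3=0xa3 x4=0xa7 x5=0x87  N=1 Z=0
after  4: x0=0x87 x1=0x1b x2=0xb7 x3=0xa3 x4=0xa7 x5=0x87  N=1 Z=0
after  5: x0=0x87 x1=0x1b x2=0xa3 x3=0xa3 x4=0xa7 x5=0x87  N=1 Z=0
after  6: x0=0x24 x1=0x1b x2=0xa3 x3=0xa3 x4=0xa7 x5=0x87  N=0 Z=0
after  7: x0=0x24 x1=0x1b x2=0xa3 x3=0xa3 x4=0xa7 x5=0x04  N=0 Z=0
-- IRQ taken; context saved, return-PC = 8 --

SAVED = 0x24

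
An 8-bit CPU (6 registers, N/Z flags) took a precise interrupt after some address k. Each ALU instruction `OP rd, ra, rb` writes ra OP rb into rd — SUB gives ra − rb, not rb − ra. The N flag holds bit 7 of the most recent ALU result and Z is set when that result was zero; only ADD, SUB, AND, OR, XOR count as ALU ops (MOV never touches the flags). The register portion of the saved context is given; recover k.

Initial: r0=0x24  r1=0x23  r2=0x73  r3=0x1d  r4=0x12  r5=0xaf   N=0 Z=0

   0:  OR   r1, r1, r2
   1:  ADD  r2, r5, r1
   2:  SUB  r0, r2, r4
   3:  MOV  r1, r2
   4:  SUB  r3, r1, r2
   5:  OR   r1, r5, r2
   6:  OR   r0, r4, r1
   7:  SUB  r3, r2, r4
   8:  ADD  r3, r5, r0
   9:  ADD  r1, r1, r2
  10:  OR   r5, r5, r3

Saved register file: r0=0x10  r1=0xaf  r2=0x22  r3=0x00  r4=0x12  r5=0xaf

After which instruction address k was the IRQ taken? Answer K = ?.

after  0: r0=0x24 r1=0x73 r2=0x73 r3=0x1d r4=0x12 r5=0xaf  N=0 Z=0
after  1: r0=0x24 r1=0x73 r2=0x22 r3=0x1d r4=0x12 r5=0xaf  N=0 Z=0
after  2: r0=0x10 r1=0x73 r2=0x22 r3=0x1d r4=0x12 r5=0xaf  N=0 Z=0
after  3: r0=0x10 r1=0x22 r2=0x22 r3=0x1d r4=0x12 r5=0xaf  N=0 Z=0
after  4: r0=0x10 r1=0x22 r2=0x22 r3=0x00 r4=0x12 r5=0xaf  N=0 Z=1
after  5: r0=0x10 r1=0xaf r2=0x22 r3=0x00 r4=0x12 r5=0xaf  N=1 Z=0
-- IRQ taken; context saved, return-PC = 6 --

K = 5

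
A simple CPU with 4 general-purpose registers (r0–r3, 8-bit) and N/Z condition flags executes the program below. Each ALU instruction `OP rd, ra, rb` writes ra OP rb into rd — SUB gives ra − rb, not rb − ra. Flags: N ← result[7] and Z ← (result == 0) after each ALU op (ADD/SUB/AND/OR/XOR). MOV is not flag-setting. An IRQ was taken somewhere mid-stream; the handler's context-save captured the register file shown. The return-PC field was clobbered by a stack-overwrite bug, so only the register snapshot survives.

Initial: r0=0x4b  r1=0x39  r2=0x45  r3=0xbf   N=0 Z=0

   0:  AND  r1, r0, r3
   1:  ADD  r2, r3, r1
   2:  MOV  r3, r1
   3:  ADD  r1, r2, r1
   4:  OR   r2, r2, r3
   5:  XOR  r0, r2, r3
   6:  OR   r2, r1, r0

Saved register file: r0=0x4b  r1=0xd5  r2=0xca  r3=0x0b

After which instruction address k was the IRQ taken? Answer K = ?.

after  0: r0=0x4b r1=0x0b r2=0x45 r3=0xbf  N=0 Z=0
after  1: r0=0x4b r1=0x0b r2=0xca r3=0xbf  N=1 Z=0
after  2: r0=0x4b r1=0x0b r2=0xca r3=0x0b  N=1 Z=0
after  3: r0=0x4b r1=0xd5 r2=0xca r3=0x0b  N=1 Z=0
-- IRQ taken; context saved, return-PC = 4 --

K = 3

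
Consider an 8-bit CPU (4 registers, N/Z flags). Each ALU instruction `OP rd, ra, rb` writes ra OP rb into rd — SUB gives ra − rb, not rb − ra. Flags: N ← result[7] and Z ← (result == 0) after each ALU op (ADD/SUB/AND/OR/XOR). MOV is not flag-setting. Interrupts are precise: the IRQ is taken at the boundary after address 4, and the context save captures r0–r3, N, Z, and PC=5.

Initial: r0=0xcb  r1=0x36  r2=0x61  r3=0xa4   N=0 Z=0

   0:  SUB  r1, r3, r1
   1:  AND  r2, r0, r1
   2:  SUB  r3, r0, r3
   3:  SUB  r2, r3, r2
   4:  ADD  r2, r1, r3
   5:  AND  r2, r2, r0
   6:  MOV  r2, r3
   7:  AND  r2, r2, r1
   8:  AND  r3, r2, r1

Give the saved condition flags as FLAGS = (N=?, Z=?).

after  0: r0=0xcb r1=0x6e r2=0x61 r3=0xa4  N=0 Z=0
after  1: r0=0xcb r1=0x6e r2=0x4a r3=0xa4  N=0 Z=0
after  2: r0=0xcb r1=0x6e r2=0x4a r3=0x27  N=0 Z=0
after  3: r0=0xcb r1=0x6e r2=0xdd r3=0x27  N=1 Z=0
after  4: r0=0xcb r1=0x6e r2=0x95 r3=0x27  N=1 Z=0
-- IRQ taken; context saved, return-PC = 5 --

FLAGS = (N=1, Z=0)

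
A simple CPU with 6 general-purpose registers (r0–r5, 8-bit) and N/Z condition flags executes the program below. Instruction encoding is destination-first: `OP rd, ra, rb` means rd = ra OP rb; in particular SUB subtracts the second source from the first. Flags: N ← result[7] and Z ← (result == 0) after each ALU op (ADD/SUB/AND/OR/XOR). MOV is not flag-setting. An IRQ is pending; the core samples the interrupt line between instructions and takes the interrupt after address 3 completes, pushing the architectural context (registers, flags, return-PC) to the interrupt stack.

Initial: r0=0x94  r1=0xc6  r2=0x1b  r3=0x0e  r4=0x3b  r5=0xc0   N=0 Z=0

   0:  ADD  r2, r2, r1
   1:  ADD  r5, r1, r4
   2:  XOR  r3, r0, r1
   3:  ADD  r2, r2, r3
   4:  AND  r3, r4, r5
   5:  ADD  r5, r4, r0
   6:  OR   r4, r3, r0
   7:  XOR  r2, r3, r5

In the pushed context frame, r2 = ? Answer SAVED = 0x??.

SAVED = 0x33

after  0: r0=0x94 r1=0xc6 r2=0xe1 r3=0x0e r4=0x3b r5=0xc0  N=1 Z=0
after  1: r0=0x94 r1=0xc6 r2=0xe1 r3=0x0e r4=0x3b r5=0x01  N=0 Z=0
after  2: r0=0x94 r1=0xc6 r2=0xe1 r3=0x52 r4=0x3b r5=0x01  N=0 Z=0
after  3: r0=0x94 r1=0xc6 r2=0x33 r3=0x52 r4=0x3b r5=0x01  N=0 Z=0
-- IRQ taken; context saved, return-PC = 4 --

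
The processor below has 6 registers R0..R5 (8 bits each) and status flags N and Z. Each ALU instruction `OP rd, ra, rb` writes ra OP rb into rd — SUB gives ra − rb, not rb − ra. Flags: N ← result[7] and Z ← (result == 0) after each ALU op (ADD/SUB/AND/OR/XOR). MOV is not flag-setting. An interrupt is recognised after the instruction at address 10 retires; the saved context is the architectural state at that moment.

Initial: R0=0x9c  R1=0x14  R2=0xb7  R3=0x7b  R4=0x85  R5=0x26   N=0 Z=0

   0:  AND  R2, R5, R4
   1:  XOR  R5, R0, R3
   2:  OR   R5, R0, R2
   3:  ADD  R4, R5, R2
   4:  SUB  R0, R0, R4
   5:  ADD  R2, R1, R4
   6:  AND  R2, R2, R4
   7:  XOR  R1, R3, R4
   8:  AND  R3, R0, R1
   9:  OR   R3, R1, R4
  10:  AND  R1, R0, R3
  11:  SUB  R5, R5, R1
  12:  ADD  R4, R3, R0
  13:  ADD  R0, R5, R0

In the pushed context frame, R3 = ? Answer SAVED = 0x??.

SAVED = 0xfb

after  0: R0=0x9c R1=0x14 R2=0x04 R3=0x7b R4=0x85 R5=0x26  N=0 Z=0
after  1: R0=0x9c R1=0x14 R2=0x04 R3=0x7b R4=0x85 R5=0xe7  N=1 Z=0
after  2: R0=0x9c R1=0x14 R2=0x04 R3=0x7b R4=0x85 R5=0x9c  N=1 Z=0
after  3: R0=0x9c R1=0x14 R2=0x04 R3=0x7b R4=0xa0 R5=0x9c  N=1 Z=0
after  4: R0=0xfc R1=0x14 R2=0x04 R3=0x7b R4=0xa0 R5=0x9c  N=1 Z=0
after  5: R0=0xfc R1=0x14 R2=0xb4 R3=0x7b R4=0xa0 R5=0x9c  N=1 Z=0
after  6: R0=0xfc R1=0x14 R2=0xa0 R3=0x7b R4=0xa0 R5=0x9c  N=1 Z=0
after  7: R0=0xfc R1=0xdb R2=0xa0 R3=0x7b R4=0xa0 R5=0x9c  N=1 Z=0
after  8: R0=0xfc R1=0xdb R2=0xa0 R3=0xd8 R4=0xa0 R5=0x9c  N=1 Z=0
after  9: R0=0xfc R1=0xdb R2=0xa0 R3=0xfb R4=0xa0 R5=0x9c  N=1 Z=0
after 10: R0=0xfc R1=0xf8 R2=0xa0 R3=0xfb R4=0xa0 R5=0x9c  N=1 Z=0
-- IRQ taken; context saved, return-PC = 11 --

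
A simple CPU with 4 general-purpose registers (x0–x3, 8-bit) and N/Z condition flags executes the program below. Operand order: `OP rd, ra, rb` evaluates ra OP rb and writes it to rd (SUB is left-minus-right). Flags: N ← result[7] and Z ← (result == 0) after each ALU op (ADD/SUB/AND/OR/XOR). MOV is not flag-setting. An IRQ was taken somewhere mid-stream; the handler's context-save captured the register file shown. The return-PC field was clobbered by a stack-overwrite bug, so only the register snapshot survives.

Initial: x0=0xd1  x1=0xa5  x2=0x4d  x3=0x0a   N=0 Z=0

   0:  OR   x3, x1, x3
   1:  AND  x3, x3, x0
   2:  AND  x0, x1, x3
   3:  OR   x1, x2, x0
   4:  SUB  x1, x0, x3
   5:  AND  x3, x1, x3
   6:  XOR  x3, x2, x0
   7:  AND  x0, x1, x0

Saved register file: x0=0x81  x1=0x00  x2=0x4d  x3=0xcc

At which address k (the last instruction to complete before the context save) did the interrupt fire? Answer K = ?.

after  0: x0=0xd1 x1=0xa5 x2=0x4d x3=0xaf  N=1 Z=0
after  1: x0=0xd1 x1=0xa5 x2=0x4d x3=0x81  N=1 Z=0
after  2: x0=0x81 x1=0xa5 x2=0x4d x3=0x81  N=1 Z=0
after  3: x0=0x81 x1=0xcd x2=0x4d x3=0x81  N=1 Z=0
after  4: x0=0x81 x1=0x00 x2=0x4d x3=0x81  N=0 Z=1
after  5: x0=0x81 x1=0x00 x2=0x4d x3=0x00  N=0 Z=1
after  6: x0=0x81 x1=0x00 x2=0x4d x3=0xcc  N=1 Z=0
-- IRQ taken; context saved, return-PC = 7 --

K = 6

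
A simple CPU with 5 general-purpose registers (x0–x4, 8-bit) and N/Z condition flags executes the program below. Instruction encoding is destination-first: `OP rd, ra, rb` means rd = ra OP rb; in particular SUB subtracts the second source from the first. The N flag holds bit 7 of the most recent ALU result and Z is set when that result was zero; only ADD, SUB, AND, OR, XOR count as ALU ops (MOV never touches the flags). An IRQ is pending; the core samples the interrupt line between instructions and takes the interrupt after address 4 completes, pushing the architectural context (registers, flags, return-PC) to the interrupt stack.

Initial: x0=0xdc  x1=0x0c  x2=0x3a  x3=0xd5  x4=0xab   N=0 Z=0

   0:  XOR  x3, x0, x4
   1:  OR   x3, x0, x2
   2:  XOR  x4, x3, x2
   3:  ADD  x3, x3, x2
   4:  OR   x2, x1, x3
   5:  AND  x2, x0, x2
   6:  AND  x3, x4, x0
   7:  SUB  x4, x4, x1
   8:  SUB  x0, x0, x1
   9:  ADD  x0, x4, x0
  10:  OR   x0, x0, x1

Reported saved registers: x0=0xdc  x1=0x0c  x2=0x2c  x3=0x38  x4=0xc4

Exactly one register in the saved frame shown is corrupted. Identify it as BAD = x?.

after  0: x0=0xdc x1=0x0c x2=0x3a x3=0x77 x4=0xab  N=0 Z=0
after  1: x0=0xdc x1=0x0c x2=0x3a x3=0xfe x4=0xab  N=1 Z=0
after  2: x0=0xdc x1=0x0c x2=0x3a x3=0xfe x4=0xc4  N=1 Z=0
after  3: x0=0xdc x1=0x0c x2=0x3a x3=0x38 x4=0xc4  N=0 Z=0
after  4: x0=0xdc x1=0x0c x2=0x3c x3=0x38 x4=0xc4  N=0 Z=0
-- IRQ taken; context saved, return-PC = 5 --
mismatch: x2: reported 0x2c vs actual 0x3c

BAD = x2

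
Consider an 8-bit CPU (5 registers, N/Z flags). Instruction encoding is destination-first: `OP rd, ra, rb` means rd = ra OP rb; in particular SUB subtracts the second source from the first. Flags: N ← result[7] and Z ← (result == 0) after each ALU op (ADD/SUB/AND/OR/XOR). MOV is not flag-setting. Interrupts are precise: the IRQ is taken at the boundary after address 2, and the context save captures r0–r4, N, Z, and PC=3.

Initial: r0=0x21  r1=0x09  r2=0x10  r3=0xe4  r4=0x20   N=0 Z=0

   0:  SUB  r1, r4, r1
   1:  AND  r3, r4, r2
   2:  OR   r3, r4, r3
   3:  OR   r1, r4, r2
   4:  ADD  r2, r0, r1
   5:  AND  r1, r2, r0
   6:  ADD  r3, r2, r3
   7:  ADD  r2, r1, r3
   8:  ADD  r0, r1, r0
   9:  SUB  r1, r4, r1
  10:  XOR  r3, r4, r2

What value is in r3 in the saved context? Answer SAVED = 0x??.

after  0: r0=0x21 r1=0x17 r2=0x10 r3=0xe4 r4=0x20  N=0 Z=0
after  1: r0=0x21 r1=0x17 r2=0x10 r3=0x00 r4=0x20  N=0 Z=1
after  2: r0=0x21 r1=0x17 r2=0x10 r3=0x20 r4=0x20  N=0 Z=0
-- IRQ taken; context saved, return-PC = 3 --

SAVED = 0x20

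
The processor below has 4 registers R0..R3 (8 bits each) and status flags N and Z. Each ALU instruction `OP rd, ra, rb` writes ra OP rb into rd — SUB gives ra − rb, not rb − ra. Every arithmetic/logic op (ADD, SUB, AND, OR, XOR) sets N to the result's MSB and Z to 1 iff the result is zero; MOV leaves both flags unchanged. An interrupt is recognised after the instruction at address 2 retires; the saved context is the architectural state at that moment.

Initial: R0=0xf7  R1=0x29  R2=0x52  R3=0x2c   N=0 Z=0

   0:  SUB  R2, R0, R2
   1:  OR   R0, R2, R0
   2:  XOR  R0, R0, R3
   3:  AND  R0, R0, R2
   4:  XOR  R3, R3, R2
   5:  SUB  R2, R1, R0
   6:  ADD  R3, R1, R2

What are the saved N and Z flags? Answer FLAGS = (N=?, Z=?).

after  0: R0=0xf7 R1=0x29 R2=0xa5 R3=0x2c  N=1 Z=0
after  1: R0=0xf7 R1=0x29 R2=0xa5 R3=0x2c  N=1 Z=0
after  2: R0=0xdb R1=0x29 R2=0xa5 R3=0x2c  N=1 Z=0
-- IRQ taken; context saved, return-PC = 3 --

FLAGS = (N=1, Z=0)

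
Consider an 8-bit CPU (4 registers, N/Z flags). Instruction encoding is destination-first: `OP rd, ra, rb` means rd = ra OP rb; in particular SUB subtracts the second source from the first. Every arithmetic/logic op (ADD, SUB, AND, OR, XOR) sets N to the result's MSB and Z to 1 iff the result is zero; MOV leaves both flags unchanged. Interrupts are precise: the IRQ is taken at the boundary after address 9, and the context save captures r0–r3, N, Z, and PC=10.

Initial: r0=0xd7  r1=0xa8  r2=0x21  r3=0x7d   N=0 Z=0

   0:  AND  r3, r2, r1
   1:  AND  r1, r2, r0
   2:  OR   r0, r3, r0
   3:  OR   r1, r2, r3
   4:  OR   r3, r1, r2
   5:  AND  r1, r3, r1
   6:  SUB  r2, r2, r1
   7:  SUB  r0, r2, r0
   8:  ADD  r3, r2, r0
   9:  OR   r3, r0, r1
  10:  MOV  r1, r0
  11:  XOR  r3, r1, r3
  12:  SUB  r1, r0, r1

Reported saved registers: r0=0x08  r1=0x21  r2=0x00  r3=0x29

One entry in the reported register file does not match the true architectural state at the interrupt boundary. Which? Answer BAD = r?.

BAD = r0

after  0: r0=0xd7 r1=0xa8 r2=0x21 r3=0x20  N=0 Z=0
after  1: r0=0xd7 r1=0x01 r2=0x21 r3=0x20  N=0 Z=0
after  2: r0=0xf7 r1=0x01 r2=0x21 r3=0x20  N=1 Z=0
after  3: r0=0xf7 r1=0x21 r2=0x21 r3=0x20  N=0 Z=0
after  4: r0=0xf7 r1=0x21 r2=0x21 r3=0x21  N=0 Z=0
after  5: r0=0xf7 r1=0x21 r2=0x21 r3=0x21  N=0 Z=0
after  6: r0=0xf7 r1=0x21 r2=0x00 r3=0x21  N=0 Z=1
after  7: r0=0x09 r1=0x21 r2=0x00 r3=0x21  N=0 Z=0
after  8: r0=0x09 r1=0x21 r2=0x00 r3=0x09  N=0 Z=0
after  9: r0=0x09 r1=0x21 r2=0x00 r3=0x29  N=0 Z=0
-- IRQ taken; context saved, return-PC = 10 --
mismatch: r0: reported 0x08 vs actual 0x09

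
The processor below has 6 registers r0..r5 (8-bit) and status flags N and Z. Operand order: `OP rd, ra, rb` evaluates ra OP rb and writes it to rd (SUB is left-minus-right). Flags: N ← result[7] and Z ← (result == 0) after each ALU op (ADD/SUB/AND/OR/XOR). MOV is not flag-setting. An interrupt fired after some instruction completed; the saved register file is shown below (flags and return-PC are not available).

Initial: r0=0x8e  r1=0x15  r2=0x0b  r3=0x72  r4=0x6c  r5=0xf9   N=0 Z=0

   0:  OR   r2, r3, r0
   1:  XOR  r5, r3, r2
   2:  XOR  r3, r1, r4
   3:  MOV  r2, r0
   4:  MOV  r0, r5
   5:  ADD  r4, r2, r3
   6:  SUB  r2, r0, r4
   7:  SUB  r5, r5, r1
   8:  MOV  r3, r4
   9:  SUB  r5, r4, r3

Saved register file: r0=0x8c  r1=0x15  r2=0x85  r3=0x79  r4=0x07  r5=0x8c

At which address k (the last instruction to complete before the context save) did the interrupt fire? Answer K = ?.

K = 6

after  0: r0=0x8e r1=0x15 r2=0xfe r3=0x72 r4=0x6c r5=0xf9  N=1 Z=0
after  1: r0=0x8e r1=0x15 r2=0xfe r3=0x72 r4=0x6c r5=0x8c  N=1 Z=0
after  2: r0=0x8e r1=0x15 r2=0xfe r3=0x79 r4=0x6c r5=0x8c  N=0 Z=0
after  3: r0=0x8e r1=0x15 r2=0x8e r3=0x79 r4=0x6c r5=0x8c  N=0 Z=0
after  4: r0=0x8c r1=0x15 r2=0x8e r3=0x79 r4=0x6c r5=0x8c  N=0 Z=0
after  5: r0=0x8c r1=0x15 r2=0x8e r3=0x79 r4=0x07 r5=0x8c  N=0 Z=0
after  6: r0=0x8c r1=0x15 r2=0x85 r3=0x79 r4=0x07 r5=0x8c  N=1 Z=0
-- IRQ taken; context saved, return-PC = 7 --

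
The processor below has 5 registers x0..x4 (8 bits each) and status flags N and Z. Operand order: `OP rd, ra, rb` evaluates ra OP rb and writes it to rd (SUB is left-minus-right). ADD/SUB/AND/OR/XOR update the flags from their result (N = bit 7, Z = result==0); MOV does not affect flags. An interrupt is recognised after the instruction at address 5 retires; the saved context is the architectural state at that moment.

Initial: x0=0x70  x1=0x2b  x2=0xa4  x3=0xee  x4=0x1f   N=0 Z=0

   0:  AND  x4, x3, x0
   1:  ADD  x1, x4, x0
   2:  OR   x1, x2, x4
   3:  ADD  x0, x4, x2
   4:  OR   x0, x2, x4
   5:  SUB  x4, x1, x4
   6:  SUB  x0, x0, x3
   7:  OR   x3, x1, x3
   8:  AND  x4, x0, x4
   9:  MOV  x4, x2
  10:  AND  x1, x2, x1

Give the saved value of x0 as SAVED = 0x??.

after  0: x0=0x70 x1=0x2b x2=0xa4 x3=0xee x4=0x60  N=0 Z=0
after  1: x0=0x70 x1=0xd0 x2=0xa4 x3=0xee x4=0x60  N=1 Z=0
after  2: x0=0x70 x1=0xe4 x2=0xa4 x3=0xee x4=0x60  N=1 Z=0
after  3: x0=0x04 x1=0xe4 x2=0xa4 x3=0xee x4=0x60  N=0 Z=0
after  4: x0=0xe4 x1=0xe4 x2=0xa4 x3=0xee x4=0x60  N=1 Z=0
after  5: x0=0xe4 x1=0xe4 x2=0xa4 x3=0xee x4=0x84  N=1 Z=0
-- IRQ taken; context saved, return-PC = 6 --

SAVED = 0xe4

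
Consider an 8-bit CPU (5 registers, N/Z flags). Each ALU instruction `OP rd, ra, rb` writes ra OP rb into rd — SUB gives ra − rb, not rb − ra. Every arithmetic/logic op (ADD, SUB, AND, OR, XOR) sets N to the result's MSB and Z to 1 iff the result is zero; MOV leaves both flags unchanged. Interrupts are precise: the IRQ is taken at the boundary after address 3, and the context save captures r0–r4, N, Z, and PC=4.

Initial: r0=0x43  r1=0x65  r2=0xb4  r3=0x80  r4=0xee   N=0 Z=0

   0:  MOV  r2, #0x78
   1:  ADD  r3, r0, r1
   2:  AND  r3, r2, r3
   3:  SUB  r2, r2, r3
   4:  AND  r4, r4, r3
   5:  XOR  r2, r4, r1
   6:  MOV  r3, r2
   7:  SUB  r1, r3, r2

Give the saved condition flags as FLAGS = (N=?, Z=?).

FLAGS = (N=0, Z=0)

after  0: r0=0x43 r1=0x65 r2=0x78 r3=0x80 r4=0xee  N=0 Z=0
after  1: r0=0x43 r1=0x65 r2=0x78 r3=0xa8 r4=0xee  N=1 Z=0
after  2: r0=0x43 r1=0x65 r2=0x78 r3=0x28 r4=0xee  N=0 Z=0
after  3: r0=0x43 r1=0x65 r2=0x50 r3=0x28 r4=0xee  N=0 Z=0
-- IRQ taken; context saved, return-PC = 4 --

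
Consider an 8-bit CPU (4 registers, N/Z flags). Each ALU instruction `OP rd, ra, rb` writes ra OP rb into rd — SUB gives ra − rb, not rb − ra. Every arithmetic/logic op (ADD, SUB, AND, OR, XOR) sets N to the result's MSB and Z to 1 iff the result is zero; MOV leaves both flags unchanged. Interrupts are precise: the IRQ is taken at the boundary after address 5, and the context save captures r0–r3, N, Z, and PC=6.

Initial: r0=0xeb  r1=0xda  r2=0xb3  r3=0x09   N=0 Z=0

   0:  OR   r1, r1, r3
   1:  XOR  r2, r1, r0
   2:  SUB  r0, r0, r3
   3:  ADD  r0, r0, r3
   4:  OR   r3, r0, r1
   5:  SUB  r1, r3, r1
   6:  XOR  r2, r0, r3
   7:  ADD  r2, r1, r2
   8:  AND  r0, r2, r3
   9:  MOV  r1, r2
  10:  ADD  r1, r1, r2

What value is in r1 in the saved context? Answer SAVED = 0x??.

after  0: r0=0xeb r1=0xdb r2=0xb3 r3=0x09  N=1 Z=0
after  1: r0=0xeb r1=0xdb r2=0x30 r3=0x09  N=0 Z=0
after  2: r0=0xe2 r1=0xdb r2=0x30 r3=0x09  N=1 Z=0
after  3: r0=0xeb r1=0xdb r2=0x30 r3=0x09  N=1 Z=0
after  4: r0=0xeb r1=0xdb r2=0x30 r3=0xfb  N=1 Z=0
after  5: r0=0xeb r1=0x20 r2=0x30 r3=0xfb  N=0 Z=0
-- IRQ taken; context saved, return-PC = 6 --

SAVED = 0x20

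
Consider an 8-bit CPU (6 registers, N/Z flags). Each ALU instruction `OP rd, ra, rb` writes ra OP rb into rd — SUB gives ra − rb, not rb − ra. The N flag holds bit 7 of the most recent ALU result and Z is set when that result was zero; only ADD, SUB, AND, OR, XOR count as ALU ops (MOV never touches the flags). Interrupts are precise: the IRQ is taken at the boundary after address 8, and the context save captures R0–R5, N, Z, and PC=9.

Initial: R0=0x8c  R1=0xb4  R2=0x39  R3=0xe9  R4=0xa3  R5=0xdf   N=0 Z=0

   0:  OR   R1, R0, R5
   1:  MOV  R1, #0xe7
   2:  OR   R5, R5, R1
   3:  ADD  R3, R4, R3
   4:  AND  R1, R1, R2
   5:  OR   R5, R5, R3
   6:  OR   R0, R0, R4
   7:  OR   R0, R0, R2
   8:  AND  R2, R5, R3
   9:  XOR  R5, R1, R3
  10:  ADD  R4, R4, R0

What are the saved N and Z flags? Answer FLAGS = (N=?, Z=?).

FLAGS = (N=1, Z=0)

after  0: R0=0x8c R1=0xdf R2=0x39 R3=0xe9 R4=0xa3 R5=0xdf  N=1 Z=0
after  1: R0=0x8c R1=0xe7 R2=0x39 R3=0xe9 R4=0xa3 R5=0xdf  N=1 Z=0
after  2: R0=0x8c R1=0xe7 R2=0x39 R3=0xe9 R4=0xa3 R5=0xff  N=1 Z=0
after  3: R0=0x8c R1=0xe7 R2=0x39 R3=0x8c R4=0xa3 R5=0xff  N=1 Z=0
after  4: R0=0x8c R1=0x21 R2=0x39 R3=0x8c R4=0xa3 R5=0xff  N=0 Z=0
after  5: R0=0x8c R1=0x21 R2=0x39 R3=0x8c R4=0xa3 R5=0xff  N=1 Z=0
after  6: R0=0xaf R1=0x21 R2=0x39 R3=0x8c R4=0xa3 R5=0xff  N=1 Z=0
after  7: R0=0xbf R1=0x21 R2=0x39 R3=0x8c R4=0xa3 R5=0xff  N=1 Z=0
after  8: R0=0xbf R1=0x21 R2=0x8c R3=0x8c R4=0xa3 R5=0xff  N=1 Z=0
-- IRQ taken; context saved, return-PC = 9 --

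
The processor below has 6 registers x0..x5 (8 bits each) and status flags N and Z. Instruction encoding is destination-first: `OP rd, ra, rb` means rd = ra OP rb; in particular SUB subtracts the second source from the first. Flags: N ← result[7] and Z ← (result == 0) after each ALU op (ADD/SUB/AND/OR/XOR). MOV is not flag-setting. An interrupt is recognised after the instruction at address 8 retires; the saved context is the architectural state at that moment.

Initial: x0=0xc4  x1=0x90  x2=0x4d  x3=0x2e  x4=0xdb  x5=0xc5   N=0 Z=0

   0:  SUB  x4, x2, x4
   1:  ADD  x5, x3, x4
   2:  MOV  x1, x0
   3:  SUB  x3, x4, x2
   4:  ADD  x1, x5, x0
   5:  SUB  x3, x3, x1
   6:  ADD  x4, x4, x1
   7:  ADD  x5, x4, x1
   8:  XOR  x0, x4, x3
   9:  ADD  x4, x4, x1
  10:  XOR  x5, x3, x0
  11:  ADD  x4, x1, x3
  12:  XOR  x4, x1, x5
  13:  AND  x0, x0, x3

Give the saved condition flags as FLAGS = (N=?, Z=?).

FLAGS = (N=0, Z=0)

after  0: x0=0xc4 x1=0x90 x2=0x4d x3=0x2e x4=0x72 x5=0xc5  N=0 Z=0
after  1: x0=0xc4 x1=0x90 x2=0x4d x3=0x2e x4=0x72 x5=0xa0  N=1 Z=0
after  2: x0=0xc4 x1=0xc4 x2=0x4d x3=0x2e x4=0x72 x5=0xa0  N=1 Z=0
after  3: x0=0xc4 x1=0xc4 x2=0x4d x3=0x25 x4=0x72 x5=0xa0  N=0 Z=0
after  4: x0=0xc4 x1=0x64 x2=0x4d x3=0x25 x4=0x72 x5=0xa0  N=0 Z=0
after  5: x0=0xc4 x1=0x64 x2=0x4d x3=0xc1 x4=0x72 x5=0xa0  N=1 Z=0
after  6: x0=0xc4 x1=0x64 x2=0x4d x3=0xc1 x4=0xd6 x5=0xa0  N=1 Z=0
after  7: x0=0xc4 x1=0x64 x2=0x4d x3=0xc1 x4=0xd6 x5=0x3a  N=0 Z=0
after  8: x0=0x17 x1=0x64 x2=0x4d x3=0xc1 x4=0xd6 x5=0x3a  N=0 Z=0
-- IRQ taken; context saved, return-PC = 9 --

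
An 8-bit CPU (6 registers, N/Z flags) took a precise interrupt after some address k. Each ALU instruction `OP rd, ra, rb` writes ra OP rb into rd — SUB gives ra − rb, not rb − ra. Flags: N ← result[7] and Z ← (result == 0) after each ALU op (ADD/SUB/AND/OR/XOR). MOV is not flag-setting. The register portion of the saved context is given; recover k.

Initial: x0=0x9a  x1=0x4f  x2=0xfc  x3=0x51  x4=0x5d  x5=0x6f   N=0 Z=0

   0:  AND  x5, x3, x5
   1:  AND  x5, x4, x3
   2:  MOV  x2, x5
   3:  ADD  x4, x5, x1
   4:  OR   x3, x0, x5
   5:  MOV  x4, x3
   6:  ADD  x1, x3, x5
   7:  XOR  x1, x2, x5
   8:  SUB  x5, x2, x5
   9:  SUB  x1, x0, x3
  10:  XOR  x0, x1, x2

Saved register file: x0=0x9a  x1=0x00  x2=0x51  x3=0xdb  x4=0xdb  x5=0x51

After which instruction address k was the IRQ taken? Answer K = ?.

after  0: x0=0x9a x1=0x4f x2=0xfc x3=0x51 x4=0x5d x5=0x41  N=0 Z=0
after  1: x0=0x9a x1=0x4f x2=0xfc x3=0x51 x4=0x5d x5=0x51  N=0 Z=0
after  2: x0=0x9a x1=0x4f x2=0x51 x3=0x51 x4=0x5d x5=0x51  N=0 Z=0
after  3: x0=0x9a x1=0x4f x2=0x51 x3=0x51 x4=0xa0 x5=0x51  N=1 Z=0
after  4: x0=0x9a x1=0x4f x2=0x51 x3=0xdb x4=0xa0 x5=0x51  N=1 Z=0
after  5: x0=0x9a x1=0x4f x2=0x51 x3=0xdb x4=0xdb x5=0x51  N=1 Z=0
after  6: x0=0x9a x1=0x2c x2=0x51 x3=0xdb x4=0xdb x5=0x51  N=0 Z=0
after  7: x0=0x9a x1=0x00 x2=0x51 x3=0xdb x4=0xdb x5=0x51  N=0 Z=1
-- IRQ taken; context saved, return-PC = 8 --

K = 7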